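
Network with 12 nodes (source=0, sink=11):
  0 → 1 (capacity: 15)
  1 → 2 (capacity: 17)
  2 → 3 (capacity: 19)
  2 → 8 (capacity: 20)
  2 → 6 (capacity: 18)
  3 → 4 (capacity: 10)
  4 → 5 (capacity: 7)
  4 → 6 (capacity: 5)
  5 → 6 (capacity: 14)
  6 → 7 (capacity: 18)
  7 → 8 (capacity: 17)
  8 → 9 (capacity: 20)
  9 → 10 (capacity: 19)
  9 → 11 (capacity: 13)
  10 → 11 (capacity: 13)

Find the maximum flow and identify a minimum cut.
Max flow = 15, Min cut edges: (0,1)

Maximum flow: 15
Minimum cut: (0,1)
Partition: S = [0], T = [1, 2, 3, 4, 5, 6, 7, 8, 9, 10, 11]

Max-flow min-cut theorem verified: both equal 15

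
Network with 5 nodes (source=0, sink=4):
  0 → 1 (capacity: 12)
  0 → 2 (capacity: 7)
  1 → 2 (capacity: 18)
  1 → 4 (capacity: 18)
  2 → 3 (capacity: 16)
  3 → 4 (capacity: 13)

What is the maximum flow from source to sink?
Maximum flow = 19

Max flow: 19

Flow assignment:
  0 → 1: 12/12
  0 → 2: 7/7
  1 → 4: 12/18
  2 → 3: 7/16
  3 → 4: 7/13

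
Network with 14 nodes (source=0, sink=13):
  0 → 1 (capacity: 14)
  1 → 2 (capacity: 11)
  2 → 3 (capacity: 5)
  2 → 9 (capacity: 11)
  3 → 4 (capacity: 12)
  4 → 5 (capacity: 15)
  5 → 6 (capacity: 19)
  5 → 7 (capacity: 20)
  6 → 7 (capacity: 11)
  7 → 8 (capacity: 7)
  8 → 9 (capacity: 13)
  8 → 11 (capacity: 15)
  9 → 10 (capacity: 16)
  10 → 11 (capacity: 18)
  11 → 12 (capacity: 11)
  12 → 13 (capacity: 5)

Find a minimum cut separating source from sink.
Min cut value = 5, edges: (12,13)

Min cut value: 5
Partition: S = [0, 1, 2, 3, 4, 5, 6, 7, 8, 9, 10, 11, 12], T = [13]
Cut edges: (12,13)

By max-flow min-cut theorem, max flow = min cut = 5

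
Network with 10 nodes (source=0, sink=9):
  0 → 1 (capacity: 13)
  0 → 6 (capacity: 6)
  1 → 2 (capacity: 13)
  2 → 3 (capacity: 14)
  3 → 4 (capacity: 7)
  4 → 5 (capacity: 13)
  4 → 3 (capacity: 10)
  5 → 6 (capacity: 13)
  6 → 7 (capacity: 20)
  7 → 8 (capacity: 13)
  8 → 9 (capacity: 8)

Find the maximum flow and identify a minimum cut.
Max flow = 8, Min cut edges: (8,9)

Maximum flow: 8
Minimum cut: (8,9)
Partition: S = [0, 1, 2, 3, 4, 5, 6, 7, 8], T = [9]

Max-flow min-cut theorem verified: both equal 8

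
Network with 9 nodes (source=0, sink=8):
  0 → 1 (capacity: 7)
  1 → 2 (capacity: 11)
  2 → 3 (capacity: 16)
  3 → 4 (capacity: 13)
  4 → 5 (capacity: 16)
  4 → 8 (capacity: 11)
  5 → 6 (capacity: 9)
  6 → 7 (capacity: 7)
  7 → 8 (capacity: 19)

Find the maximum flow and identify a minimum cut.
Max flow = 7, Min cut edges: (0,1)

Maximum flow: 7
Minimum cut: (0,1)
Partition: S = [0], T = [1, 2, 3, 4, 5, 6, 7, 8]

Max-flow min-cut theorem verified: both equal 7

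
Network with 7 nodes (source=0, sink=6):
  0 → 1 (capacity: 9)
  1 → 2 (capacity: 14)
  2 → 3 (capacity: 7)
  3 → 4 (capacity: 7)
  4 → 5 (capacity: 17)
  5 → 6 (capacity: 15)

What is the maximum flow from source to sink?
Maximum flow = 7

Max flow: 7

Flow assignment:
  0 → 1: 7/9
  1 → 2: 7/14
  2 → 3: 7/7
  3 → 4: 7/7
  4 → 5: 7/17
  5 → 6: 7/15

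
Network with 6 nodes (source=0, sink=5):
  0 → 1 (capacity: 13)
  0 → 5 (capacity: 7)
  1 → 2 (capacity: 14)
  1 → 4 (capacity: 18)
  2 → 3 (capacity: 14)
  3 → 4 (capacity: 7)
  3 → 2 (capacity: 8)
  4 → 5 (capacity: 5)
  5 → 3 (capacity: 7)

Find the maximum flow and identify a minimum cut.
Max flow = 12, Min cut edges: (0,5), (4,5)

Maximum flow: 12
Minimum cut: (0,5), (4,5)
Partition: S = [0, 1, 2, 3, 4], T = [5]

Max-flow min-cut theorem verified: both equal 12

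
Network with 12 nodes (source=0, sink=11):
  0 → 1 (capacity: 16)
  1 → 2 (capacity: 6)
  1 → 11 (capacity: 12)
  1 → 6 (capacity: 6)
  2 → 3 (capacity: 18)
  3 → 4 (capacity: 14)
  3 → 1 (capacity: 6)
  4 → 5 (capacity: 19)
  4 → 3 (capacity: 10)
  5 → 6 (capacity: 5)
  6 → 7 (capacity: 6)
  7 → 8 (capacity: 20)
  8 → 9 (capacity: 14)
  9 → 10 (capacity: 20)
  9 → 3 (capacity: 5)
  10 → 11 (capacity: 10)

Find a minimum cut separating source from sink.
Min cut value = 16, edges: (0,1)

Min cut value: 16
Partition: S = [0], T = [1, 2, 3, 4, 5, 6, 7, 8, 9, 10, 11]
Cut edges: (0,1)

By max-flow min-cut theorem, max flow = min cut = 16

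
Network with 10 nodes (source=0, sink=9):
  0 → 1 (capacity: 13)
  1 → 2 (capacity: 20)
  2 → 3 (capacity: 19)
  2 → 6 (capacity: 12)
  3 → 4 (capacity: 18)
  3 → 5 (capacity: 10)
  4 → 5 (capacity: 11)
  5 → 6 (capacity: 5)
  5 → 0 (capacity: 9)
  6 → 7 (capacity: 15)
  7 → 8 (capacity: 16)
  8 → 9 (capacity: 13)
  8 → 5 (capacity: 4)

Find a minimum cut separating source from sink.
Min cut value = 13, edges: (8,9)

Min cut value: 13
Partition: S = [0, 1, 2, 3, 4, 5, 6, 7, 8], T = [9]
Cut edges: (8,9)

By max-flow min-cut theorem, max flow = min cut = 13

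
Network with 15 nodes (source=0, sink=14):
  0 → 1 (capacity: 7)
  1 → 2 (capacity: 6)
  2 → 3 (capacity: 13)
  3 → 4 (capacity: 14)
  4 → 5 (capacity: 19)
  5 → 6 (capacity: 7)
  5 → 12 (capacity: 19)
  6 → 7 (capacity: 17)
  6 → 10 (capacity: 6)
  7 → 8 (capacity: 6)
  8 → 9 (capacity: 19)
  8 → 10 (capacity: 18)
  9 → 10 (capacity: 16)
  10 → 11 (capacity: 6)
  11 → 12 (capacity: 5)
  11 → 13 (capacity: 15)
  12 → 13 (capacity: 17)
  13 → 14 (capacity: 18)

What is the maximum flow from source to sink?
Maximum flow = 6

Max flow: 6

Flow assignment:
  0 → 1: 6/7
  1 → 2: 6/6
  2 → 3: 6/13
  3 → 4: 6/14
  4 → 5: 6/19
  5 → 12: 6/19
  12 → 13: 6/17
  13 → 14: 6/18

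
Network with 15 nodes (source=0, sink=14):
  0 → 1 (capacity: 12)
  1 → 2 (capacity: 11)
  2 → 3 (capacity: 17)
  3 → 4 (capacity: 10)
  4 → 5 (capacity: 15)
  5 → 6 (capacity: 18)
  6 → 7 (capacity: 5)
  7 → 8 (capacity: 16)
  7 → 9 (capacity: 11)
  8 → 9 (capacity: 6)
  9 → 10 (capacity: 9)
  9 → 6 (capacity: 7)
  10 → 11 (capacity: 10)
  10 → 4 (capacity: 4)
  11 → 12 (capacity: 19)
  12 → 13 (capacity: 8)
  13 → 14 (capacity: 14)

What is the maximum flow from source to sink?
Maximum flow = 5

Max flow: 5

Flow assignment:
  0 → 1: 5/12
  1 → 2: 5/11
  2 → 3: 5/17
  3 → 4: 5/10
  4 → 5: 5/15
  5 → 6: 5/18
  6 → 7: 5/5
  7 → 9: 5/11
  9 → 10: 5/9
  10 → 11: 5/10
  11 → 12: 5/19
  12 → 13: 5/8
  13 → 14: 5/14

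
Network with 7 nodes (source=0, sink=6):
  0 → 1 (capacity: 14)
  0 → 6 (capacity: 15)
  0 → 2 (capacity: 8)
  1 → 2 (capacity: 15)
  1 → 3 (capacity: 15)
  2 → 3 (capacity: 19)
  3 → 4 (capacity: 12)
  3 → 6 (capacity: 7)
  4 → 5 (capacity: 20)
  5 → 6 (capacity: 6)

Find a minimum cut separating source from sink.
Min cut value = 28, edges: (0,6), (3,6), (5,6)

Min cut value: 28
Partition: S = [0, 1, 2, 3, 4, 5], T = [6]
Cut edges: (0,6), (3,6), (5,6)

By max-flow min-cut theorem, max flow = min cut = 28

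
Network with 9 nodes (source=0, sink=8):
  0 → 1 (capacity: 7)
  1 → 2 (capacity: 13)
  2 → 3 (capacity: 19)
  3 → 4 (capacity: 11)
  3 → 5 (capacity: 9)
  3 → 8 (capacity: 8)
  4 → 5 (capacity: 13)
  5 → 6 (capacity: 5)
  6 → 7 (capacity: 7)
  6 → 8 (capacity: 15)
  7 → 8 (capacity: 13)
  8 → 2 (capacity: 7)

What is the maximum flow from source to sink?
Maximum flow = 7

Max flow: 7

Flow assignment:
  0 → 1: 7/7
  1 → 2: 7/13
  2 → 3: 7/19
  3 → 8: 7/8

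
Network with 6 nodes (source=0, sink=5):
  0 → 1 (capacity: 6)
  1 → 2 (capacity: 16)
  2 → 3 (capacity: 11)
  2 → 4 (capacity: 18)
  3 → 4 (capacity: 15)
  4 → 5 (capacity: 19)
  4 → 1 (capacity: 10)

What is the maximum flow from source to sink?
Maximum flow = 6

Max flow: 6

Flow assignment:
  0 → 1: 6/6
  1 → 2: 6/16
  2 → 4: 6/18
  4 → 5: 6/19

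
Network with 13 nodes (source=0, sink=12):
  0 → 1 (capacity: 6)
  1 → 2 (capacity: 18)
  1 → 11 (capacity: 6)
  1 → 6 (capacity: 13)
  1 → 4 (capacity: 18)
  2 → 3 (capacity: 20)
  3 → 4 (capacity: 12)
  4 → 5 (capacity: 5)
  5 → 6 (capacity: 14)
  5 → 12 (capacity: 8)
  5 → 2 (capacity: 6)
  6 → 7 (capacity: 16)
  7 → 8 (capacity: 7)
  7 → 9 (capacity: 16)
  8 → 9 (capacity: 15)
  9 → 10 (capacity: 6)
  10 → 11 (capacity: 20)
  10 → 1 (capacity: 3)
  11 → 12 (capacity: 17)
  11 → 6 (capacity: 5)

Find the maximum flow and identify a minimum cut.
Max flow = 6, Min cut edges: (0,1)

Maximum flow: 6
Minimum cut: (0,1)
Partition: S = [0], T = [1, 2, 3, 4, 5, 6, 7, 8, 9, 10, 11, 12]

Max-flow min-cut theorem verified: both equal 6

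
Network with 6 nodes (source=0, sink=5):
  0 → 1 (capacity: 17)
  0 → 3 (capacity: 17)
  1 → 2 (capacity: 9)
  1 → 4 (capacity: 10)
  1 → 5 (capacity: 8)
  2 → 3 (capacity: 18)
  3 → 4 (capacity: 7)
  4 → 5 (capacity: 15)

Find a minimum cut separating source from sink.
Min cut value = 23, edges: (1,5), (4,5)

Min cut value: 23
Partition: S = [0, 1, 2, 3, 4], T = [5]
Cut edges: (1,5), (4,5)

By max-flow min-cut theorem, max flow = min cut = 23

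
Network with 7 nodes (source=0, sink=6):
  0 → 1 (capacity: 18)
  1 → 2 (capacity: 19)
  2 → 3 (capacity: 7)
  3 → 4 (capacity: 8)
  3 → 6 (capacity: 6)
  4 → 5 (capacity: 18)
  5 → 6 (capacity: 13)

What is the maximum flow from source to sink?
Maximum flow = 7

Max flow: 7

Flow assignment:
  0 → 1: 7/18
  1 → 2: 7/19
  2 → 3: 7/7
  3 → 4: 1/8
  3 → 6: 6/6
  4 → 5: 1/18
  5 → 6: 1/13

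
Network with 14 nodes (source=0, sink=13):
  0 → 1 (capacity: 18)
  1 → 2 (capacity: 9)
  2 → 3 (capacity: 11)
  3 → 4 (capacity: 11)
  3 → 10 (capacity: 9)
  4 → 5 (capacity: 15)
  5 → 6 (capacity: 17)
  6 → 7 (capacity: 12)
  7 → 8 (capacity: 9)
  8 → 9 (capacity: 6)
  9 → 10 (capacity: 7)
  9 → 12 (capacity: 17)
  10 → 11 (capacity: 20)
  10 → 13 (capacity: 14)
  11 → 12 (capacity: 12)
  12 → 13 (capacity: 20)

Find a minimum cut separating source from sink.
Min cut value = 9, edges: (1,2)

Min cut value: 9
Partition: S = [0, 1], T = [2, 3, 4, 5, 6, 7, 8, 9, 10, 11, 12, 13]
Cut edges: (1,2)

By max-flow min-cut theorem, max flow = min cut = 9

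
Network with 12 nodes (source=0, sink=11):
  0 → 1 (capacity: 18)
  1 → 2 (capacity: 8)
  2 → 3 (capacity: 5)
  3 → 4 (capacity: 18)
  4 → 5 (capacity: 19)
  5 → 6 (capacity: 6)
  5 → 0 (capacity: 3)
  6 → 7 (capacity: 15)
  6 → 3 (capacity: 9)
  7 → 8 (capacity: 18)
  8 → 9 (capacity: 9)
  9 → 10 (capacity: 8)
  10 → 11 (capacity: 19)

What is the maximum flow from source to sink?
Maximum flow = 5

Max flow: 5

Flow assignment:
  0 → 1: 5/18
  1 → 2: 5/8
  2 → 3: 5/5
  3 → 4: 5/18
  4 → 5: 5/19
  5 → 6: 5/6
  6 → 7: 5/15
  7 → 8: 5/18
  8 → 9: 5/9
  9 → 10: 5/8
  10 → 11: 5/19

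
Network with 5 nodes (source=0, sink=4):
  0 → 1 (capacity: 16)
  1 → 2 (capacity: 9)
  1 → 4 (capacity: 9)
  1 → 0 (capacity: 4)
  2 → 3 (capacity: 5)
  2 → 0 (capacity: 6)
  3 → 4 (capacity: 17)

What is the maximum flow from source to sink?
Maximum flow = 14

Max flow: 14

Flow assignment:
  0 → 1: 16/16
  1 → 2: 7/9
  1 → 4: 9/9
  2 → 3: 5/5
  2 → 0: 2/6
  3 → 4: 5/17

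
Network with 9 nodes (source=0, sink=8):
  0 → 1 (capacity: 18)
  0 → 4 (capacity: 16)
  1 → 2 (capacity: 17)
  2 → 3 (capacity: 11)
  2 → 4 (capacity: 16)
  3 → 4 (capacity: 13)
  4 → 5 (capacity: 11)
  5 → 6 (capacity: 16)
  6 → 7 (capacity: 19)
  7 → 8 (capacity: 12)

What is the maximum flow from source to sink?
Maximum flow = 11

Max flow: 11

Flow assignment:
  0 → 1: 11/18
  1 → 2: 11/17
  2 → 3: 1/11
  2 → 4: 10/16
  3 → 4: 1/13
  4 → 5: 11/11
  5 → 6: 11/16
  6 → 7: 11/19
  7 → 8: 11/12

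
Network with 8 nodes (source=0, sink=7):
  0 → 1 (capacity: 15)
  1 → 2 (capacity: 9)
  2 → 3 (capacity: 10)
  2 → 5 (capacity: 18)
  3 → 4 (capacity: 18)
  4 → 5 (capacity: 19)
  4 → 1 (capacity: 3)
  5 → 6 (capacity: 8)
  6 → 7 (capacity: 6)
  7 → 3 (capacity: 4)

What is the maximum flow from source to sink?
Maximum flow = 6

Max flow: 6

Flow assignment:
  0 → 1: 6/15
  1 → 2: 6/9
  2 → 5: 6/18
  5 → 6: 6/8
  6 → 7: 6/6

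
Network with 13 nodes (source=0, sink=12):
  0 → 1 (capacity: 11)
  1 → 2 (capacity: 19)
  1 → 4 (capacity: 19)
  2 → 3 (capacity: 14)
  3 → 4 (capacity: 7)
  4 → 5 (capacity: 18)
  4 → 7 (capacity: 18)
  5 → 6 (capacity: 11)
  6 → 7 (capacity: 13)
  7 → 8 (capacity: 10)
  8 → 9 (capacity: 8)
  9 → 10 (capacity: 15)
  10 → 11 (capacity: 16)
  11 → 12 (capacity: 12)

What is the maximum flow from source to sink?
Maximum flow = 8

Max flow: 8

Flow assignment:
  0 → 1: 8/11
  1 → 4: 8/19
  4 → 7: 8/18
  7 → 8: 8/10
  8 → 9: 8/8
  9 → 10: 8/15
  10 → 11: 8/16
  11 → 12: 8/12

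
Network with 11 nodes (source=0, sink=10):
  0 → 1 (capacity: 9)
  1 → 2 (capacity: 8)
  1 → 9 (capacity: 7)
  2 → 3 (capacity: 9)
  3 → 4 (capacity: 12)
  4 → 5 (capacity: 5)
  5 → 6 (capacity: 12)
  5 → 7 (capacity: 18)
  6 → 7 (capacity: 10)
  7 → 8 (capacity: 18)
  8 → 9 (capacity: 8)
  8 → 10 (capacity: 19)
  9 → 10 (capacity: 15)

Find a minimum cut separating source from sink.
Min cut value = 9, edges: (0,1)

Min cut value: 9
Partition: S = [0], T = [1, 2, 3, 4, 5, 6, 7, 8, 9, 10]
Cut edges: (0,1)

By max-flow min-cut theorem, max flow = min cut = 9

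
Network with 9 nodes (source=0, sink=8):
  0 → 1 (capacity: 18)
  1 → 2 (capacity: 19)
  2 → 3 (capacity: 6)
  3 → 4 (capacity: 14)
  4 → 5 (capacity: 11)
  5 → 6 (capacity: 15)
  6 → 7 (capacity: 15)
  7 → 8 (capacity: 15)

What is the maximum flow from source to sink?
Maximum flow = 6

Max flow: 6

Flow assignment:
  0 → 1: 6/18
  1 → 2: 6/19
  2 → 3: 6/6
  3 → 4: 6/14
  4 → 5: 6/11
  5 → 6: 6/15
  6 → 7: 6/15
  7 → 8: 6/15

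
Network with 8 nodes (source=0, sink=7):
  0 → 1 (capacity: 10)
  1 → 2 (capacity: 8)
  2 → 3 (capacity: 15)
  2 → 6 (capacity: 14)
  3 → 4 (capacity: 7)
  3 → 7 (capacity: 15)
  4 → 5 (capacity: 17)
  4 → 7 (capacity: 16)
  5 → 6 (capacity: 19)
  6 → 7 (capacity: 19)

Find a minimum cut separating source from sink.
Min cut value = 8, edges: (1,2)

Min cut value: 8
Partition: S = [0, 1], T = [2, 3, 4, 5, 6, 7]
Cut edges: (1,2)

By max-flow min-cut theorem, max flow = min cut = 8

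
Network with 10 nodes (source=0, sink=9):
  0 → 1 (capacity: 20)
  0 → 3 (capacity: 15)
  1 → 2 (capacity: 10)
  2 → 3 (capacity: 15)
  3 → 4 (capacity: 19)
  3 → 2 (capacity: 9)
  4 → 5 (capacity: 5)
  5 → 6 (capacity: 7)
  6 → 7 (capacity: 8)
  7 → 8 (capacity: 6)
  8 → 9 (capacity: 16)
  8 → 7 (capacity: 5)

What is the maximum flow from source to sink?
Maximum flow = 5

Max flow: 5

Flow assignment:
  0 → 1: 5/20
  1 → 2: 5/10
  2 → 3: 5/15
  3 → 4: 5/19
  4 → 5: 5/5
  5 → 6: 5/7
  6 → 7: 5/8
  7 → 8: 5/6
  8 → 9: 5/16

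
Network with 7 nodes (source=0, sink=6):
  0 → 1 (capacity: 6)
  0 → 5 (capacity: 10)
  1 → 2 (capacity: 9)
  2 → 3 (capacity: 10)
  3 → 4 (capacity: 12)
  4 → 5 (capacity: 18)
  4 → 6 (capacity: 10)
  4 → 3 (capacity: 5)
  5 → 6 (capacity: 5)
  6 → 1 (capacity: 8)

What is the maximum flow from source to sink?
Maximum flow = 11

Max flow: 11

Flow assignment:
  0 → 1: 6/6
  0 → 5: 5/10
  1 → 2: 6/9
  2 → 3: 6/10
  3 → 4: 6/12
  4 → 6: 6/10
  5 → 6: 5/5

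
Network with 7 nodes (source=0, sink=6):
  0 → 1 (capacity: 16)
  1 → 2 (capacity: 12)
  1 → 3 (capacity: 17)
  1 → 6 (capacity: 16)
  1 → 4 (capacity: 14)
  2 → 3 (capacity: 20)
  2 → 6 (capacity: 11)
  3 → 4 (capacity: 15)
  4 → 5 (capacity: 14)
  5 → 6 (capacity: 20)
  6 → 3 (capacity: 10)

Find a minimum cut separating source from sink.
Min cut value = 16, edges: (0,1)

Min cut value: 16
Partition: S = [0], T = [1, 2, 3, 4, 5, 6]
Cut edges: (0,1)

By max-flow min-cut theorem, max flow = min cut = 16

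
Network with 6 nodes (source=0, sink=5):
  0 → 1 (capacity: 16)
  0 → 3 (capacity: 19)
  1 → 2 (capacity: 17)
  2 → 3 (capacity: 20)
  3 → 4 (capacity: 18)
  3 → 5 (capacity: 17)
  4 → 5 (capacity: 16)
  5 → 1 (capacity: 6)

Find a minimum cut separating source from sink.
Min cut value = 33, edges: (3,5), (4,5)

Min cut value: 33
Partition: S = [0, 1, 2, 3, 4], T = [5]
Cut edges: (3,5), (4,5)

By max-flow min-cut theorem, max flow = min cut = 33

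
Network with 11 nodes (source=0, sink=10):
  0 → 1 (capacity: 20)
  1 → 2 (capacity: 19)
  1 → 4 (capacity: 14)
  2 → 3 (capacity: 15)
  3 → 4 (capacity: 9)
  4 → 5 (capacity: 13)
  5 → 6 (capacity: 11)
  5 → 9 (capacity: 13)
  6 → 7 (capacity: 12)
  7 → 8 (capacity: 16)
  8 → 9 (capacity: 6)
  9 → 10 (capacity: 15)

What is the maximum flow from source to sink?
Maximum flow = 13

Max flow: 13

Flow assignment:
  0 → 1: 13/20
  1 → 4: 13/14
  4 → 5: 13/13
  5 → 9: 13/13
  9 → 10: 13/15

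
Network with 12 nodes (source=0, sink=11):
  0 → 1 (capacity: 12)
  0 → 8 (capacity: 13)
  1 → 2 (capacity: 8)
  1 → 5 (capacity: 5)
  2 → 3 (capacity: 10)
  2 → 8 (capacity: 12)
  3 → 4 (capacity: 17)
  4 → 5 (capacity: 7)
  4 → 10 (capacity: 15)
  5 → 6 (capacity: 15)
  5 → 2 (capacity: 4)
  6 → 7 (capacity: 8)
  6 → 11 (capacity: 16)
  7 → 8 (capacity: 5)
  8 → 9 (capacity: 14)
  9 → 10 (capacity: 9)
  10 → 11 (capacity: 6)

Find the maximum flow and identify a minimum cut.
Max flow = 18, Min cut edges: (1,5), (4,5), (10,11)

Maximum flow: 18
Minimum cut: (1,5), (4,5), (10,11)
Partition: S = [0, 1, 2, 3, 4, 7, 8, 9, 10], T = [5, 6, 11]

Max-flow min-cut theorem verified: both equal 18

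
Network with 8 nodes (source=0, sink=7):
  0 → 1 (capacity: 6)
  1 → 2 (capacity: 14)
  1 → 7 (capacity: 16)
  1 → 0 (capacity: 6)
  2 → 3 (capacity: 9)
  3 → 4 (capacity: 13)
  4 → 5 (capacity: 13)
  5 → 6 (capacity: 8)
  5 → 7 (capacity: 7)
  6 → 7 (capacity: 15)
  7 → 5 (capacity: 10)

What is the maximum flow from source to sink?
Maximum flow = 6

Max flow: 6

Flow assignment:
  0 → 1: 6/6
  1 → 7: 6/16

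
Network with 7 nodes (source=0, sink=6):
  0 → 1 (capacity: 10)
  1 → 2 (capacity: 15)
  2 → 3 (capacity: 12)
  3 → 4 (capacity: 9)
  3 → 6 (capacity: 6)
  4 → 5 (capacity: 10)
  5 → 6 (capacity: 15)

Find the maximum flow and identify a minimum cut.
Max flow = 10, Min cut edges: (0,1)

Maximum flow: 10
Minimum cut: (0,1)
Partition: S = [0], T = [1, 2, 3, 4, 5, 6]

Max-flow min-cut theorem verified: both equal 10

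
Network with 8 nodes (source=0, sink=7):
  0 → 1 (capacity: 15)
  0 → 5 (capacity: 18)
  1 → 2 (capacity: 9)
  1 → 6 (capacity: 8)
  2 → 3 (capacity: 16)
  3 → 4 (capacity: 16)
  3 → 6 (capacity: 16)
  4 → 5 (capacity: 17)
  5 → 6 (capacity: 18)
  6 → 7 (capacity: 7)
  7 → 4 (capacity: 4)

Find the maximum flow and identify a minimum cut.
Max flow = 7, Min cut edges: (6,7)

Maximum flow: 7
Minimum cut: (6,7)
Partition: S = [0, 1, 2, 3, 4, 5, 6], T = [7]

Max-flow min-cut theorem verified: both equal 7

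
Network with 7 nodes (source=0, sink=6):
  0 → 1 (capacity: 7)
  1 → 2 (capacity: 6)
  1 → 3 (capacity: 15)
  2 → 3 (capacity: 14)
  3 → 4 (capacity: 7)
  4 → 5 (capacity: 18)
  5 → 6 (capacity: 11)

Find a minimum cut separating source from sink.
Min cut value = 7, edges: (3,4)

Min cut value: 7
Partition: S = [0, 1, 2, 3], T = [4, 5, 6]
Cut edges: (3,4)

By max-flow min-cut theorem, max flow = min cut = 7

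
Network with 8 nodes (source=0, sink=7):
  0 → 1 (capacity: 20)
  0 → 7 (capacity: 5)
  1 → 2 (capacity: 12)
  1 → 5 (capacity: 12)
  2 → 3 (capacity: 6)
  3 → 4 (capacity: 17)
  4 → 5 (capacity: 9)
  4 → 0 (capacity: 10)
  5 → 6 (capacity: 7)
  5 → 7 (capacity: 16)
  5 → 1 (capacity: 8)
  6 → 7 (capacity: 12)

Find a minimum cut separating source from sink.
Min cut value = 23, edges: (0,7), (1,5), (2,3)

Min cut value: 23
Partition: S = [0, 1, 2], T = [3, 4, 5, 6, 7]
Cut edges: (0,7), (1,5), (2,3)

By max-flow min-cut theorem, max flow = min cut = 23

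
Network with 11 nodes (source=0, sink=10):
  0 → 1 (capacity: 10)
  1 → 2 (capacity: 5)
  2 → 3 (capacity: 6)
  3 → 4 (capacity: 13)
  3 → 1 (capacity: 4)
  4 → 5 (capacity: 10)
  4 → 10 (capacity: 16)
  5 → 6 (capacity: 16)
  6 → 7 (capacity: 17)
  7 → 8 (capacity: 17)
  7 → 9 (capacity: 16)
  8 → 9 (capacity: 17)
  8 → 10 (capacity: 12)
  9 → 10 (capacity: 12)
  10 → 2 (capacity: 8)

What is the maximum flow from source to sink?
Maximum flow = 5

Max flow: 5

Flow assignment:
  0 → 1: 5/10
  1 → 2: 5/5
  2 → 3: 5/6
  3 → 4: 5/13
  4 → 10: 5/16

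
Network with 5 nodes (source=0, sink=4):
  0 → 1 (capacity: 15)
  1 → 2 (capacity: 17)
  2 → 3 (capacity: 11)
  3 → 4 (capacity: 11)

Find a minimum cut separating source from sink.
Min cut value = 11, edges: (3,4)

Min cut value: 11
Partition: S = [0, 1, 2, 3], T = [4]
Cut edges: (3,4)

By max-flow min-cut theorem, max flow = min cut = 11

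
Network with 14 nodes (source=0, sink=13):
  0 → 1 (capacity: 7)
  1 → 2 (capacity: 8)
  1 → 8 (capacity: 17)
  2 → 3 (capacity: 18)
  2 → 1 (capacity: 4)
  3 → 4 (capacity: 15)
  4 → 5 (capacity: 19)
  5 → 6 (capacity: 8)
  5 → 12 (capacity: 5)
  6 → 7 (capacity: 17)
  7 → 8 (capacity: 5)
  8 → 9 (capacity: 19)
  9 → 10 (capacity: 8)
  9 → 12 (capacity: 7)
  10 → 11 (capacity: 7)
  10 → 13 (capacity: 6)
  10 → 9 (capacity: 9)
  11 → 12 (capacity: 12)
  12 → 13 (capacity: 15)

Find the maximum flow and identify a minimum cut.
Max flow = 7, Min cut edges: (0,1)

Maximum flow: 7
Minimum cut: (0,1)
Partition: S = [0], T = [1, 2, 3, 4, 5, 6, 7, 8, 9, 10, 11, 12, 13]

Max-flow min-cut theorem verified: both equal 7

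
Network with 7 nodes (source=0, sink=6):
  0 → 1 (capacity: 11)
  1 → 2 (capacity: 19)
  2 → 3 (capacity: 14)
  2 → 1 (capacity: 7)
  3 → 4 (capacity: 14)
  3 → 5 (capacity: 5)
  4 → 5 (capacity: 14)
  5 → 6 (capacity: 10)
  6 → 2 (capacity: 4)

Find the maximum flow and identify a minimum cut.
Max flow = 10, Min cut edges: (5,6)

Maximum flow: 10
Minimum cut: (5,6)
Partition: S = [0, 1, 2, 3, 4, 5], T = [6]

Max-flow min-cut theorem verified: both equal 10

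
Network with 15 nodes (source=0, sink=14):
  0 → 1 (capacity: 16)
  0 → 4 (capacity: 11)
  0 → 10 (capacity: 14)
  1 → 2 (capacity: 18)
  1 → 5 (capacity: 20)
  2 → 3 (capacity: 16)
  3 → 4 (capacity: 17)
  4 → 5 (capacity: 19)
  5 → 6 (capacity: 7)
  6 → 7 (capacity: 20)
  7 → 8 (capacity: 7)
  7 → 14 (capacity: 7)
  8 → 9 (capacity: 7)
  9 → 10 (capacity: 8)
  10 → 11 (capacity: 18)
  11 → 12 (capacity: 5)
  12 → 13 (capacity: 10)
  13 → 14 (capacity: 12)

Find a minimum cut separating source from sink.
Min cut value = 12, edges: (7,14), (11,12)

Min cut value: 12
Partition: S = [0, 1, 2, 3, 4, 5, 6, 7, 8, 9, 10, 11], T = [12, 13, 14]
Cut edges: (7,14), (11,12)

By max-flow min-cut theorem, max flow = min cut = 12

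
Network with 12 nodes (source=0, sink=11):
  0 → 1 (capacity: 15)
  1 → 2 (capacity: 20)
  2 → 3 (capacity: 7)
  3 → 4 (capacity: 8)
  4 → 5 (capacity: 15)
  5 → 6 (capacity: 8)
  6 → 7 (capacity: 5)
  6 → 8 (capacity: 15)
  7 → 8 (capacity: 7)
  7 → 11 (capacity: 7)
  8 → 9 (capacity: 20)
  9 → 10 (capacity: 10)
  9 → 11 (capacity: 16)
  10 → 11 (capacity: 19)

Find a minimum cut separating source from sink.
Min cut value = 7, edges: (2,3)

Min cut value: 7
Partition: S = [0, 1, 2], T = [3, 4, 5, 6, 7, 8, 9, 10, 11]
Cut edges: (2,3)

By max-flow min-cut theorem, max flow = min cut = 7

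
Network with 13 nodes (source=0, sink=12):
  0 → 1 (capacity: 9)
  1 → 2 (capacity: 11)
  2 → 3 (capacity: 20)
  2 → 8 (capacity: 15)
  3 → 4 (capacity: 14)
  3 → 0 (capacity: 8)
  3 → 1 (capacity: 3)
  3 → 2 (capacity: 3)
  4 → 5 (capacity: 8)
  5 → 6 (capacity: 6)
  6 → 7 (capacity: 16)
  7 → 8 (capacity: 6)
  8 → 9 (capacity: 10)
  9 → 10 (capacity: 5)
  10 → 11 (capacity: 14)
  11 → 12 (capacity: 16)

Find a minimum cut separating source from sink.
Min cut value = 5, edges: (9,10)

Min cut value: 5
Partition: S = [0, 1, 2, 3, 4, 5, 6, 7, 8, 9], T = [10, 11, 12]
Cut edges: (9,10)

By max-flow min-cut theorem, max flow = min cut = 5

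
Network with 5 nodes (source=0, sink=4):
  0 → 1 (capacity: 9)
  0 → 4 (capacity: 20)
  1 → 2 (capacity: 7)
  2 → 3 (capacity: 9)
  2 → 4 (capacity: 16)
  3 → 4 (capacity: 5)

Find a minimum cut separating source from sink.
Min cut value = 27, edges: (0,4), (1,2)

Min cut value: 27
Partition: S = [0, 1], T = [2, 3, 4]
Cut edges: (0,4), (1,2)

By max-flow min-cut theorem, max flow = min cut = 27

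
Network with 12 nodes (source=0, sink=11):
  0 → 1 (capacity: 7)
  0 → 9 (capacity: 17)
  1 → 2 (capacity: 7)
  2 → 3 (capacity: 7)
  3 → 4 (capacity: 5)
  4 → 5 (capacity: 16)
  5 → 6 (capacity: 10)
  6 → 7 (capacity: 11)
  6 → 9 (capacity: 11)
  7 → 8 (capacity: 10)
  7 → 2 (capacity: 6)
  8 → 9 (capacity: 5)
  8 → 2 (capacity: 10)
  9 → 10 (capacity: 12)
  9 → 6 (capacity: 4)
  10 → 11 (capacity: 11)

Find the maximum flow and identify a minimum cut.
Max flow = 11, Min cut edges: (10,11)

Maximum flow: 11
Minimum cut: (10,11)
Partition: S = [0, 1, 2, 3, 4, 5, 6, 7, 8, 9, 10], T = [11]

Max-flow min-cut theorem verified: both equal 11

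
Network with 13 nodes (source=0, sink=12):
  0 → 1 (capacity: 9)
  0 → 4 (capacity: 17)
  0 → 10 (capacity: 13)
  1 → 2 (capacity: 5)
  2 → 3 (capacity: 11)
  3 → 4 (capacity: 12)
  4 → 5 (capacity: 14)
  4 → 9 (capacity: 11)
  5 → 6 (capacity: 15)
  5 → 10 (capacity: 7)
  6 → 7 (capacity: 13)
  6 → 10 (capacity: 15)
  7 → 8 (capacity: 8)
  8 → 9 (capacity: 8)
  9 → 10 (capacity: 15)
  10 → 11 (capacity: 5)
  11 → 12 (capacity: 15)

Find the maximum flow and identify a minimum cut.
Max flow = 5, Min cut edges: (10,11)

Maximum flow: 5
Minimum cut: (10,11)
Partition: S = [0, 1, 2, 3, 4, 5, 6, 7, 8, 9, 10], T = [11, 12]

Max-flow min-cut theorem verified: both equal 5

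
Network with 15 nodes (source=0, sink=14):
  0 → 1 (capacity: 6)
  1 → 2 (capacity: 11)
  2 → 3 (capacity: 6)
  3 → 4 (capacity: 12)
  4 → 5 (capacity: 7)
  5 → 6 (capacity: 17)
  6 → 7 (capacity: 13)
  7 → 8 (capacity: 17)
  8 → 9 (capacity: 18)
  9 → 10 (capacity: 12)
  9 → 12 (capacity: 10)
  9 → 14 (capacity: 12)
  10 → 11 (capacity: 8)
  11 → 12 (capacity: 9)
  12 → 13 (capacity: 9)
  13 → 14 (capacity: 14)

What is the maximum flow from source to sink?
Maximum flow = 6

Max flow: 6

Flow assignment:
  0 → 1: 6/6
  1 → 2: 6/11
  2 → 3: 6/6
  3 → 4: 6/12
  4 → 5: 6/7
  5 → 6: 6/17
  6 → 7: 6/13
  7 → 8: 6/17
  8 → 9: 6/18
  9 → 14: 6/12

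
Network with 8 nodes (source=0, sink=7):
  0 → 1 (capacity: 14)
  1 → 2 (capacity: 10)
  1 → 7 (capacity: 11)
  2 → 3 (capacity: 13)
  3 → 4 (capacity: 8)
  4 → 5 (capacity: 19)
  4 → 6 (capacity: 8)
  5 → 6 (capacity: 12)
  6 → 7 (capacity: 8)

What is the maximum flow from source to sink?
Maximum flow = 14

Max flow: 14

Flow assignment:
  0 → 1: 14/14
  1 → 2: 3/10
  1 → 7: 11/11
  2 → 3: 3/13
  3 → 4: 3/8
  4 → 6: 3/8
  6 → 7: 3/8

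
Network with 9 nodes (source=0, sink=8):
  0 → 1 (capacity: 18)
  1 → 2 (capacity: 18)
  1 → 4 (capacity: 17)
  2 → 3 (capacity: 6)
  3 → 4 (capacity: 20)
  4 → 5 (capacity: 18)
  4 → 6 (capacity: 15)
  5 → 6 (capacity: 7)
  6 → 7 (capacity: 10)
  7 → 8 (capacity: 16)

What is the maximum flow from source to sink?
Maximum flow = 10

Max flow: 10

Flow assignment:
  0 → 1: 10/18
  1 → 2: 1/18
  1 → 4: 9/17
  2 → 3: 1/6
  3 → 4: 1/20
  4 → 6: 10/15
  6 → 7: 10/10
  7 → 8: 10/16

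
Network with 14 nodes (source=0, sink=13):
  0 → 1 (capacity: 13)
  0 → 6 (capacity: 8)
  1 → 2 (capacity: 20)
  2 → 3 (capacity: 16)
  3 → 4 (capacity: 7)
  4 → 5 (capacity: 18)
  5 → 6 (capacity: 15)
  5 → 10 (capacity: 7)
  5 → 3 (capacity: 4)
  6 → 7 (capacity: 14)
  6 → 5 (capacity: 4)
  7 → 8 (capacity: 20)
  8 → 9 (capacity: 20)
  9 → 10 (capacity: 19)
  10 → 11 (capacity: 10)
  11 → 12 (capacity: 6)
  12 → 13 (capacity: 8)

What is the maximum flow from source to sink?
Maximum flow = 6

Max flow: 6

Flow assignment:
  0 → 1: 6/13
  1 → 2: 6/20
  2 → 3: 6/16
  3 → 4: 6/7
  4 → 5: 6/18
  5 → 6: 6/15
  6 → 7: 6/14
  7 → 8: 6/20
  8 → 9: 6/20
  9 → 10: 6/19
  10 → 11: 6/10
  11 → 12: 6/6
  12 → 13: 6/8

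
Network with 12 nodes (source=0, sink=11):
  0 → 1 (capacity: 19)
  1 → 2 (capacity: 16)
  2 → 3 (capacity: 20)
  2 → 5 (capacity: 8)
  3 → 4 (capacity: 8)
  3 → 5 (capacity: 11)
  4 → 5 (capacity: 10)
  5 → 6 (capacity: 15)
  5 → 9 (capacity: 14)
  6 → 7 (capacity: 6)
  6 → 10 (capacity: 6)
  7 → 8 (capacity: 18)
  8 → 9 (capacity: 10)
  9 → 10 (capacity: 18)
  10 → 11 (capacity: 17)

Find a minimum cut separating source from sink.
Min cut value = 16, edges: (1,2)

Min cut value: 16
Partition: S = [0, 1], T = [2, 3, 4, 5, 6, 7, 8, 9, 10, 11]
Cut edges: (1,2)

By max-flow min-cut theorem, max flow = min cut = 16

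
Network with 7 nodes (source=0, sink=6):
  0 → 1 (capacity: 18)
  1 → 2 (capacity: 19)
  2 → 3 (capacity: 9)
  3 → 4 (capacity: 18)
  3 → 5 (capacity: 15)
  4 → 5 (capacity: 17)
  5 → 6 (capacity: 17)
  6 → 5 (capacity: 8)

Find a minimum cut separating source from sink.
Min cut value = 9, edges: (2,3)

Min cut value: 9
Partition: S = [0, 1, 2], T = [3, 4, 5, 6]
Cut edges: (2,3)

By max-flow min-cut theorem, max flow = min cut = 9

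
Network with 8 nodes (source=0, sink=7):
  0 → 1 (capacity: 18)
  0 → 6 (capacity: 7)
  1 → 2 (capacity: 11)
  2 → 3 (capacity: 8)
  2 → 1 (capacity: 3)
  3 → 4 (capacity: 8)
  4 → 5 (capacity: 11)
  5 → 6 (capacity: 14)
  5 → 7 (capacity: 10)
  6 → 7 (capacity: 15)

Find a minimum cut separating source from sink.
Min cut value = 15, edges: (0,6), (3,4)

Min cut value: 15
Partition: S = [0, 1, 2, 3], T = [4, 5, 6, 7]
Cut edges: (0,6), (3,4)

By max-flow min-cut theorem, max flow = min cut = 15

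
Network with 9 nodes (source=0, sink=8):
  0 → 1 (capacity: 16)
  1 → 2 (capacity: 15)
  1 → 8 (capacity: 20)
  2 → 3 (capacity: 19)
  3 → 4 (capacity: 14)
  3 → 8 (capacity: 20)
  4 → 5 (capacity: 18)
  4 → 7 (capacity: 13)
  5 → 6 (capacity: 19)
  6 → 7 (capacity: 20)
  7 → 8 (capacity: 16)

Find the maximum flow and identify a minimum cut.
Max flow = 16, Min cut edges: (0,1)

Maximum flow: 16
Minimum cut: (0,1)
Partition: S = [0], T = [1, 2, 3, 4, 5, 6, 7, 8]

Max-flow min-cut theorem verified: both equal 16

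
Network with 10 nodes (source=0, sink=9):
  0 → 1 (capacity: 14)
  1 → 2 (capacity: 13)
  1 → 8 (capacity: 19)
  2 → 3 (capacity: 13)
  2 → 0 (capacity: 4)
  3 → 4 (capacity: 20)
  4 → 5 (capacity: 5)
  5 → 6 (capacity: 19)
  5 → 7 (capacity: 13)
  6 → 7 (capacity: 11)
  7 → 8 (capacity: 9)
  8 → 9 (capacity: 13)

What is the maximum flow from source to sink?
Maximum flow = 13

Max flow: 13

Flow assignment:
  0 → 1: 13/14
  1 → 8: 13/19
  8 → 9: 13/13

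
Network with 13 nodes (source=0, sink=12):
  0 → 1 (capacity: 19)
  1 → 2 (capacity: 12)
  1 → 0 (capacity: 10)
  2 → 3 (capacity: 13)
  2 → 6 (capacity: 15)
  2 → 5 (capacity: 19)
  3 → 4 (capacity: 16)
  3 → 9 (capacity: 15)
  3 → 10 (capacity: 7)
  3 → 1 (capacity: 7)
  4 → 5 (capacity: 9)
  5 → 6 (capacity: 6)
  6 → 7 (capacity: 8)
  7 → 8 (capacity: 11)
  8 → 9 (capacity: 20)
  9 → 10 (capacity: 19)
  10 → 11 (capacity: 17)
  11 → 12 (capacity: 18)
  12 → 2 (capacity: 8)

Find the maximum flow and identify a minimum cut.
Max flow = 12, Min cut edges: (1,2)

Maximum flow: 12
Minimum cut: (1,2)
Partition: S = [0, 1], T = [2, 3, 4, 5, 6, 7, 8, 9, 10, 11, 12]

Max-flow min-cut theorem verified: both equal 12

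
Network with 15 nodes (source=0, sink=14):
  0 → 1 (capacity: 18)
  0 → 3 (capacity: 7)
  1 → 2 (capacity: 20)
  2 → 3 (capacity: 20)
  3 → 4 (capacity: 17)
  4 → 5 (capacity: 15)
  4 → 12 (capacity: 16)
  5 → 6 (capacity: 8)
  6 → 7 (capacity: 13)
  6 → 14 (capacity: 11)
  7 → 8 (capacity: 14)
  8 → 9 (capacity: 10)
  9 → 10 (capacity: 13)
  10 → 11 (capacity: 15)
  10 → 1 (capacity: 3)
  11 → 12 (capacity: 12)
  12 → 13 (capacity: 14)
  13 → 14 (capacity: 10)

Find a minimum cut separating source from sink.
Min cut value = 17, edges: (3,4)

Min cut value: 17
Partition: S = [0, 1, 2, 3], T = [4, 5, 6, 7, 8, 9, 10, 11, 12, 13, 14]
Cut edges: (3,4)

By max-flow min-cut theorem, max flow = min cut = 17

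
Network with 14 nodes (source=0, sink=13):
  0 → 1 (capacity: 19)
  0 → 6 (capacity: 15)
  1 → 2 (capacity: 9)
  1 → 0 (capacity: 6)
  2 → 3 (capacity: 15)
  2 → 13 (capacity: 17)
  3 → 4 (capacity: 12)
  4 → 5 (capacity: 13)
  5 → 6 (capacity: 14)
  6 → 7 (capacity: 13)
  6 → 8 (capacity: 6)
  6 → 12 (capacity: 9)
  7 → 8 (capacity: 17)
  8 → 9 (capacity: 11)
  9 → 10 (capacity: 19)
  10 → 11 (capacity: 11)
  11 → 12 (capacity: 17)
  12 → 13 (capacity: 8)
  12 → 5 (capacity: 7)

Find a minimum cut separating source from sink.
Min cut value = 17, edges: (1,2), (12,13)

Min cut value: 17
Partition: S = [0, 1, 3, 4, 5, 6, 7, 8, 9, 10, 11, 12], T = [2, 13]
Cut edges: (1,2), (12,13)

By max-flow min-cut theorem, max flow = min cut = 17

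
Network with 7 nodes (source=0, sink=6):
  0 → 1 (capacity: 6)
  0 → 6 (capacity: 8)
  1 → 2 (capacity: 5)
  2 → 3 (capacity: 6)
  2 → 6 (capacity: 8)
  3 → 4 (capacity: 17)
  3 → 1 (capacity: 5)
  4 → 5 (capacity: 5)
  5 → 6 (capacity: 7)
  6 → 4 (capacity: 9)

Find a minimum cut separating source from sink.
Min cut value = 13, edges: (0,6), (1,2)

Min cut value: 13
Partition: S = [0, 1], T = [2, 3, 4, 5, 6]
Cut edges: (0,6), (1,2)

By max-flow min-cut theorem, max flow = min cut = 13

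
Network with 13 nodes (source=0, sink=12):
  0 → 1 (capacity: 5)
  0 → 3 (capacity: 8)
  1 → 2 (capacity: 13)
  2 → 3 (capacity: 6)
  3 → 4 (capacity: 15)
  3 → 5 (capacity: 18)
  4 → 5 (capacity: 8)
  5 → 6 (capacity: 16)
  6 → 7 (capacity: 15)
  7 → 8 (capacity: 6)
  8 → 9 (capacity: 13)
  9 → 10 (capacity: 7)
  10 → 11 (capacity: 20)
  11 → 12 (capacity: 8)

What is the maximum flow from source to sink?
Maximum flow = 6

Max flow: 6

Flow assignment:
  0 → 1: 5/5
  0 → 3: 1/8
  1 → 2: 5/13
  2 → 3: 5/6
  3 → 5: 6/18
  5 → 6: 6/16
  6 → 7: 6/15
  7 → 8: 6/6
  8 → 9: 6/13
  9 → 10: 6/7
  10 → 11: 6/20
  11 → 12: 6/8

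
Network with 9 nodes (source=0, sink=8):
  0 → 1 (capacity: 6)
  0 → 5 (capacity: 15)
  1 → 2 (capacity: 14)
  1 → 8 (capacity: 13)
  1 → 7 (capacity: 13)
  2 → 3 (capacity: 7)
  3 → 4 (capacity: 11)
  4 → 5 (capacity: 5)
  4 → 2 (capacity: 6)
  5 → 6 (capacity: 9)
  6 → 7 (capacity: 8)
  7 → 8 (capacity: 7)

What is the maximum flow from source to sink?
Maximum flow = 13

Max flow: 13

Flow assignment:
  0 → 1: 6/6
  0 → 5: 7/15
  1 → 8: 6/13
  5 → 6: 7/9
  6 → 7: 7/8
  7 → 8: 7/7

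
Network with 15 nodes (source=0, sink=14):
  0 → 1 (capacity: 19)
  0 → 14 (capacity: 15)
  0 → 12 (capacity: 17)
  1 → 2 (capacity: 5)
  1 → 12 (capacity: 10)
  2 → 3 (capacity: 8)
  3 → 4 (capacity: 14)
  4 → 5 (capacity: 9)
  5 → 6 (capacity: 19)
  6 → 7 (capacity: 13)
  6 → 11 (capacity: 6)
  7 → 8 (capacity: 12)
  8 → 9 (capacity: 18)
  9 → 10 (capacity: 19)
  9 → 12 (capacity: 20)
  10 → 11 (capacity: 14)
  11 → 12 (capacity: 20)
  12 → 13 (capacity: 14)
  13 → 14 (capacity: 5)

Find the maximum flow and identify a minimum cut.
Max flow = 20, Min cut edges: (0,14), (13,14)

Maximum flow: 20
Minimum cut: (0,14), (13,14)
Partition: S = [0, 1, 2, 3, 4, 5, 6, 7, 8, 9, 10, 11, 12, 13], T = [14]

Max-flow min-cut theorem verified: both equal 20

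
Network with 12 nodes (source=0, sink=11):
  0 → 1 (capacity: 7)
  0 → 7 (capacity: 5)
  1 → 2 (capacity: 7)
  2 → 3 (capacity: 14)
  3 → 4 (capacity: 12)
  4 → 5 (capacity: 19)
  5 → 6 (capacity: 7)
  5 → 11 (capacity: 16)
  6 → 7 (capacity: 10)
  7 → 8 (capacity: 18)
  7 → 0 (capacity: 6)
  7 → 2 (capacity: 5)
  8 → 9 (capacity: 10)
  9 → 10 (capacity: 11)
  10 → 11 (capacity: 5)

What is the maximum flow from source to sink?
Maximum flow = 12

Max flow: 12

Flow assignment:
  0 → 1: 7/7
  0 → 7: 5/5
  1 → 2: 7/7
  2 → 3: 7/14
  3 → 4: 7/12
  4 → 5: 7/19
  5 → 11: 7/16
  7 → 8: 5/18
  8 → 9: 5/10
  9 → 10: 5/11
  10 → 11: 5/5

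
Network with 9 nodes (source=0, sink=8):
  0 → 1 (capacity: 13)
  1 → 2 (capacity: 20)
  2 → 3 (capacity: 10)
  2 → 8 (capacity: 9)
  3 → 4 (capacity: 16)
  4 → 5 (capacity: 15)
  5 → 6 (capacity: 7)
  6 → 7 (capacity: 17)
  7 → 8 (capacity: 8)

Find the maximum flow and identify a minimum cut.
Max flow = 13, Min cut edges: (0,1)

Maximum flow: 13
Minimum cut: (0,1)
Partition: S = [0], T = [1, 2, 3, 4, 5, 6, 7, 8]

Max-flow min-cut theorem verified: both equal 13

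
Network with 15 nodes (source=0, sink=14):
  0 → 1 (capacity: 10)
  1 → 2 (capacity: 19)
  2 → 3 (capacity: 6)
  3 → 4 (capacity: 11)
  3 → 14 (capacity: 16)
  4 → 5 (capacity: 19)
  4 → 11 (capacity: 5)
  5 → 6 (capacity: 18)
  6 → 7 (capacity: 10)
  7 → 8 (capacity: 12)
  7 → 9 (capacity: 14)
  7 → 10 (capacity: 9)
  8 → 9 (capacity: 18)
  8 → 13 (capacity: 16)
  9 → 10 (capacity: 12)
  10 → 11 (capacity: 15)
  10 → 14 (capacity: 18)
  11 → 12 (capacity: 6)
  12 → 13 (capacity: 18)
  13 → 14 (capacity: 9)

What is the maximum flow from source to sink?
Maximum flow = 6

Max flow: 6

Flow assignment:
  0 → 1: 6/10
  1 → 2: 6/19
  2 → 3: 6/6
  3 → 14: 6/16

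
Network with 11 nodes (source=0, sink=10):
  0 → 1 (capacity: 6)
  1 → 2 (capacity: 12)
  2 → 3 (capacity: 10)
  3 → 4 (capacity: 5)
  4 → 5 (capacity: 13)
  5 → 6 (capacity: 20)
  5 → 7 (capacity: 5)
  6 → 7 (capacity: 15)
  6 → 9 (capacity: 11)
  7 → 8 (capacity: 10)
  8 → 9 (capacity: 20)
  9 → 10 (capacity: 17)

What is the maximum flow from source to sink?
Maximum flow = 5

Max flow: 5

Flow assignment:
  0 → 1: 5/6
  1 → 2: 5/12
  2 → 3: 5/10
  3 → 4: 5/5
  4 → 5: 5/13
  5 → 6: 5/20
  6 → 9: 5/11
  9 → 10: 5/17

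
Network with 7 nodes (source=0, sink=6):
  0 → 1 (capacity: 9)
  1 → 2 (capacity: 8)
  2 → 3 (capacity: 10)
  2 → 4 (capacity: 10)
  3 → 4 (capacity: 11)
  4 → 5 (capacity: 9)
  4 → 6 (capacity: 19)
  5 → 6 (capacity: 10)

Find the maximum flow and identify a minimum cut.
Max flow = 8, Min cut edges: (1,2)

Maximum flow: 8
Minimum cut: (1,2)
Partition: S = [0, 1], T = [2, 3, 4, 5, 6]

Max-flow min-cut theorem verified: both equal 8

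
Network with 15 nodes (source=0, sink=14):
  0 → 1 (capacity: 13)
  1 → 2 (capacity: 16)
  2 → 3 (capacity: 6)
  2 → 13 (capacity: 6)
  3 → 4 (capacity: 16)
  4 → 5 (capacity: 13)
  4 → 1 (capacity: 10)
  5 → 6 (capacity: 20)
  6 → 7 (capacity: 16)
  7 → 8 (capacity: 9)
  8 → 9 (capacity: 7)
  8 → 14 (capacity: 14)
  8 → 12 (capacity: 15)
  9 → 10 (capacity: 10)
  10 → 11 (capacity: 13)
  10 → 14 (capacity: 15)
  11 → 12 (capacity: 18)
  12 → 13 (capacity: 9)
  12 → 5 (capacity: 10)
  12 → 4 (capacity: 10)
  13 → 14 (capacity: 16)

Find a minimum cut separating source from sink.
Min cut value = 12, edges: (2,3), (2,13)

Min cut value: 12
Partition: S = [0, 1, 2], T = [3, 4, 5, 6, 7, 8, 9, 10, 11, 12, 13, 14]
Cut edges: (2,3), (2,13)

By max-flow min-cut theorem, max flow = min cut = 12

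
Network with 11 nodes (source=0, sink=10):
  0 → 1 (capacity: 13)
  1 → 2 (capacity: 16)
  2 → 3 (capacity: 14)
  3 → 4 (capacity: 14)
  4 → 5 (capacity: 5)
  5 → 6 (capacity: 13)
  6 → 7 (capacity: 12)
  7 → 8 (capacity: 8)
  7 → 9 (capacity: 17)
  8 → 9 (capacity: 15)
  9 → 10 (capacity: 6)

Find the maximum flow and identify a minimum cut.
Max flow = 5, Min cut edges: (4,5)

Maximum flow: 5
Minimum cut: (4,5)
Partition: S = [0, 1, 2, 3, 4], T = [5, 6, 7, 8, 9, 10]

Max-flow min-cut theorem verified: both equal 5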